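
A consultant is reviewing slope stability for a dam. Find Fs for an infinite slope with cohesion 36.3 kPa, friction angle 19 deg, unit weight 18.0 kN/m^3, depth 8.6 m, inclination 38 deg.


Result: 0.924

Derivation:
Using Fs = c / (gamma*H*sin(beta)*cos(beta)) + tan(phi)/tan(beta)
Cohesion contribution = 36.3 / (18.0*8.6*sin(38)*cos(38))
Cohesion contribution = 0.48335
Friction contribution = tan(19)/tan(38) = 0.440719
Fs = 0.48335 + 0.440719
Fs = 0.924


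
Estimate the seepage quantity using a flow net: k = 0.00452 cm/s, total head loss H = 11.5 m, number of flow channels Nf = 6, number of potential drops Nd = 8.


Convert k to m/s for unit consistency with H:
k = 0.00452 cm/s = 0.00452 / 100 m/s = 4.52e-05 m/s
Using q = k * H * Nf / Nd
Nf / Nd = 6 / 8 = 0.75
q = 4.52e-05 * 11.5 * 0.75
q = 0.0003898 m^3/s per m


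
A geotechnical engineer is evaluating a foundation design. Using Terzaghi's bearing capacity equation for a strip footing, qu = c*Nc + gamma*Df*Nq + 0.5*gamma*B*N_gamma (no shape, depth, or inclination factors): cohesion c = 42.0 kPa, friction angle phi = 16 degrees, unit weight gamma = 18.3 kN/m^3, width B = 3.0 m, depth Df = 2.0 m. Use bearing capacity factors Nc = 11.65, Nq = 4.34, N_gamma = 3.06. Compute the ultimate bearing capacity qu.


Result: 732.14 kPa

Derivation:
Compute qu = c*Nc + gamma*Df*Nq + 0.5*gamma*B*N_gamma
Term 1: 42.0 * 11.65 = 489.3
Term 2: 18.3 * 2.0 * 4.34 = 158.844
Term 3: 0.5 * 18.3 * 3.0 * 3.06 = 83.997
qu = 489.3 + 158.844 + 83.997
qu = 732.14 kPa


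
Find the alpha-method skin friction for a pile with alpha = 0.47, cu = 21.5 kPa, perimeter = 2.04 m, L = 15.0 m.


Using Qs = alpha * cu * perimeter * L
Qs = 0.47 * 21.5 * 2.04 * 15.0
Qs = 309.21 kN


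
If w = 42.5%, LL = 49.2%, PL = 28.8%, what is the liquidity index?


First compute the plasticity index:
PI = LL - PL = 49.2 - 28.8 = 20.4
Then compute the liquidity index:
LI = (w - PL) / PI
LI = (42.5 - 28.8) / 20.4
LI = 0.672


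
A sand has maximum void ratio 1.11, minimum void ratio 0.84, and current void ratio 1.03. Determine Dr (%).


Result: 29.63 %

Derivation:
Using Dr = (e_max - e) / (e_max - e_min) * 100
e_max - e = 1.11 - 1.03 = 0.08
e_max - e_min = 1.11 - 0.84 = 0.27
Dr = 0.08 / 0.27 * 100
Dr = 29.63 %


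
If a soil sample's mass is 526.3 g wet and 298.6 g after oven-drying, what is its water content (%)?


Result: 76.26 %

Derivation:
Using w = (m_wet - m_dry) / m_dry * 100
m_wet - m_dry = 526.3 - 298.6 = 227.7 g
w = 227.7 / 298.6 * 100
w = 76.26 %


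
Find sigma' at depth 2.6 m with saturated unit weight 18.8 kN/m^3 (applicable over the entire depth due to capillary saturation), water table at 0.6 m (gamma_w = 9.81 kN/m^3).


Result: 29.26 kPa

Derivation:
Total stress = gamma_sat * depth
sigma = 18.8 * 2.6 = 48.88 kPa
Pore water pressure u = gamma_w * (depth - d_wt)
u = 9.81 * (2.6 - 0.6) = 19.62 kPa
Effective stress = sigma - u
sigma' = 48.88 - 19.62 = 29.26 kPa


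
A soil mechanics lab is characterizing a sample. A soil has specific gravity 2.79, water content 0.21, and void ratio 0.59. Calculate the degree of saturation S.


Result: 0.9931

Derivation:
Using S = Gs * w / e
S = 2.79 * 0.21 / 0.59
S = 0.9931


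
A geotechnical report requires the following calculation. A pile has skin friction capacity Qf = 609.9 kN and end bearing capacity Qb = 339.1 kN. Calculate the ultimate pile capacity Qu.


Using Qu = Qf + Qb
Qu = 609.9 + 339.1
Qu = 949.0 kN


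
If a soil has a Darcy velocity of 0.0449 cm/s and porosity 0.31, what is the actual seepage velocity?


Using v_s = v_d / n
v_s = 0.0449 / 0.31
v_s = 0.14484 cm/s


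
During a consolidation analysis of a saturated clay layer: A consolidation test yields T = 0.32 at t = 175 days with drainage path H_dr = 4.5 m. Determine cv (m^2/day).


Using cv = T * H_dr^2 / t
H_dr^2 = 4.5^2 = 20.25
cv = 0.32 * 20.25 / 175
cv = 0.03703 m^2/day


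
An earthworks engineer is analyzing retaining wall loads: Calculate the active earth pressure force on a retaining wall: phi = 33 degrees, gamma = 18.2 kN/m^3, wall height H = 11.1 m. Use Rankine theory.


Compute active earth pressure coefficient:
Ka = tan^2(45 - phi/2) = tan^2(28.5) = 0.294801
Compute active force:
Pa = 0.5 * Ka * gamma * H^2
Pa = 0.5 * 0.294801 * 18.2 * 11.1^2
Pa = 330.53 kN/m


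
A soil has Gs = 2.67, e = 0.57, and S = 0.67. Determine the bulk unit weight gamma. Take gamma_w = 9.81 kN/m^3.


Using gamma = gamma_w * (Gs + S*e) / (1 + e)
Numerator: Gs + S*e = 2.67 + 0.67*0.57 = 3.0519
Denominator: 1 + e = 1 + 0.57 = 1.57
gamma = 9.81 * 3.0519 / 1.57
gamma = 19.07 kN/m^3


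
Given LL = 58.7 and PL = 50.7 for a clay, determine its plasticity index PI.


Result: 8.0

Derivation:
Using PI = LL - PL
PI = 58.7 - 50.7
PI = 8.0


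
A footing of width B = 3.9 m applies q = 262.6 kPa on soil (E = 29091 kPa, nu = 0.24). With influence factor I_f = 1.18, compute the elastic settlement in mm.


Result: 39.149 mm

Derivation:
Using Se = q * B * (1 - nu^2) * I_f / E
1 - nu^2 = 1 - 0.24^2 = 0.9424
Se = 262.6 * 3.9 * 0.9424 * 1.18 / 29091
Se = 0.039149 m
Convert to mm: Se = 0.039149 * 1000 = 39.149 mm


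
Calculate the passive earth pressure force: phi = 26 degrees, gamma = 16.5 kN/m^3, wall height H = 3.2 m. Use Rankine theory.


Compute passive earth pressure coefficient:
Kp = tan^2(45 + phi/2) = tan^2(58.0) = 2.561071
Compute passive force:
Pp = 0.5 * Kp * gamma * H^2
Pp = 0.5 * 2.561071 * 16.5 * 3.2^2
Pp = 216.36 kN/m


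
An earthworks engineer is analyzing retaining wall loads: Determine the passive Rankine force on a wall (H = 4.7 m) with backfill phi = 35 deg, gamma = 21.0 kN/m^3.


Result: 855.92 kN/m

Derivation:
Compute passive earth pressure coefficient:
Kp = tan^2(45 + phi/2) = tan^2(62.5) = 3.690172
Compute passive force:
Pp = 0.5 * Kp * gamma * H^2
Pp = 0.5 * 3.690172 * 21.0 * 4.7^2
Pp = 855.92 kN/m


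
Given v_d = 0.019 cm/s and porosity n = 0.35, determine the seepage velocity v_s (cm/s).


Using v_s = v_d / n
v_s = 0.019 / 0.35
v_s = 0.05429 cm/s


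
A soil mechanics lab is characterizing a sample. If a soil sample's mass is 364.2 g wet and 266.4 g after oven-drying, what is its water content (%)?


Result: 36.71 %

Derivation:
Using w = (m_wet - m_dry) / m_dry * 100
m_wet - m_dry = 364.2 - 266.4 = 97.8 g
w = 97.8 / 266.4 * 100
w = 36.71 %


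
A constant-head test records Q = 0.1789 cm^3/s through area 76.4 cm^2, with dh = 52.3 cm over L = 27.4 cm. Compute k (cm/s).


Result: 0.001227 cm/s

Derivation:
Compute hydraulic gradient:
i = dh / L = 52.3 / 27.4 = 1.90876
Then apply Darcy's law:
k = Q / (A * i)
k = 0.1789 / (76.4 * 1.90876)
k = 0.1789 / 145.829
k = 0.001227 cm/s


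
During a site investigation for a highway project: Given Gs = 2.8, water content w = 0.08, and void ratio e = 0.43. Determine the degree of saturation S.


Using S = Gs * w / e
S = 2.8 * 0.08 / 0.43
S = 0.5209


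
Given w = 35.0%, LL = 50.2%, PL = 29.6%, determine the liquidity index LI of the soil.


Result: 0.262

Derivation:
First compute the plasticity index:
PI = LL - PL = 50.2 - 29.6 = 20.6
Then compute the liquidity index:
LI = (w - PL) / PI
LI = (35.0 - 29.6) / 20.6
LI = 0.262


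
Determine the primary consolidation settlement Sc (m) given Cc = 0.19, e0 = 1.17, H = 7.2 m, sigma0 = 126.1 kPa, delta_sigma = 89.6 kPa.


Using Sc = Cc * H / (1 + e0) * log10((sigma0 + delta_sigma) / sigma0)
Stress ratio = (126.1 + 89.6) / 126.1 = 1.71055
log10(1.71055) = 0.233135
Cc * H / (1 + e0) = 0.19 * 7.2 / (1 + 1.17) = 0.630415
Sc = 0.630415 * 0.233135
Sc = 0.147 m


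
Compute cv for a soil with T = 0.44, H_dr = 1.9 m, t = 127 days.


Using cv = T * H_dr^2 / t
H_dr^2 = 1.9^2 = 3.61
cv = 0.44 * 3.61 / 127
cv = 0.01251 m^2/day


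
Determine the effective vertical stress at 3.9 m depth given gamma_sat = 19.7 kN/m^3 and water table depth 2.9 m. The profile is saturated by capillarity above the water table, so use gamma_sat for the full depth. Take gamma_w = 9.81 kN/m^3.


Result: 67.02 kPa

Derivation:
Total stress = gamma_sat * depth
sigma = 19.7 * 3.9 = 76.83 kPa
Pore water pressure u = gamma_w * (depth - d_wt)
u = 9.81 * (3.9 - 2.9) = 9.81 kPa
Effective stress = sigma - u
sigma' = 76.83 - 9.81 = 67.02 kPa


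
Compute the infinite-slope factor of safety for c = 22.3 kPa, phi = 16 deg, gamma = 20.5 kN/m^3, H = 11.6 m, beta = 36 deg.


Using Fs = c / (gamma*H*sin(beta)*cos(beta)) + tan(phi)/tan(beta)
Cohesion contribution = 22.3 / (20.5*11.6*sin(36)*cos(36))
Cohesion contribution = 0.197204
Friction contribution = tan(16)/tan(36) = 0.394671
Fs = 0.197204 + 0.394671
Fs = 0.592


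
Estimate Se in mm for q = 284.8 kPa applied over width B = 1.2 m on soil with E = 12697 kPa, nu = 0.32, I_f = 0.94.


Using Se = q * B * (1 - nu^2) * I_f / E
1 - nu^2 = 1 - 0.32^2 = 0.8976
Se = 284.8 * 1.2 * 0.8976 * 0.94 / 12697
Se = 0.022711 m
Convert to mm: Se = 0.022711 * 1000 = 22.711 mm


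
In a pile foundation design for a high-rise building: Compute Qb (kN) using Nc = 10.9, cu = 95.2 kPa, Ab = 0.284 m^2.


Result: 294.7 kN

Derivation:
Using Qb = Nc * cu * Ab
Qb = 10.9 * 95.2 * 0.284
Qb = 294.7 kN


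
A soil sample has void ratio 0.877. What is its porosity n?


Using the relation n = e / (1 + e)
n = 0.877 / (1 + 0.877)
n = 0.877 / 1.877
n = 0.4672


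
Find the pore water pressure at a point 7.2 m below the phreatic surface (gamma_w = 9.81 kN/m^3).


Using u = gamma_w * h_w
u = 9.81 * 7.2
u = 70.63 kPa


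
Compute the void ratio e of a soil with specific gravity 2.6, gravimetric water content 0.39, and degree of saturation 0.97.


Using the relation e = Gs * w / S
e = 2.6 * 0.39 / 0.97
e = 1.0454


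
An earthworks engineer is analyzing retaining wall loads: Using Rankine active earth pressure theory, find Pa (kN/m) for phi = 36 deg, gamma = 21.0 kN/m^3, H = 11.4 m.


Result: 354.27 kN/m

Derivation:
Compute active earth pressure coefficient:
Ka = tan^2(45 - phi/2) = tan^2(27.0) = 0.259616
Compute active force:
Pa = 0.5 * Ka * gamma * H^2
Pa = 0.5 * 0.259616 * 21.0 * 11.4^2
Pa = 354.27 kN/m


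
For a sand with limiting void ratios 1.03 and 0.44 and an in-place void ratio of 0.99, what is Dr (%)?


Using Dr = (e_max - e) / (e_max - e_min) * 100
e_max - e = 1.03 - 0.99 = 0.04
e_max - e_min = 1.03 - 0.44 = 0.59
Dr = 0.04 / 0.59 * 100
Dr = 6.78 %


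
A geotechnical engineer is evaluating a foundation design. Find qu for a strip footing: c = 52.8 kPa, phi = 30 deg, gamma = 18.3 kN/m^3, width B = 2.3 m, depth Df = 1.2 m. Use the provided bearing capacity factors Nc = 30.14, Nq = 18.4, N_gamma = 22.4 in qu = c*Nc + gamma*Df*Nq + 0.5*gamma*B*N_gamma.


Compute qu = c*Nc + gamma*Df*Nq + 0.5*gamma*B*N_gamma
Term 1: 52.8 * 30.14 = 1591.392
Term 2: 18.3 * 1.2 * 18.4 = 404.064
Term 3: 0.5 * 18.3 * 2.3 * 22.4 = 471.408
qu = 1591.392 + 404.064 + 471.408
qu = 2466.86 kPa


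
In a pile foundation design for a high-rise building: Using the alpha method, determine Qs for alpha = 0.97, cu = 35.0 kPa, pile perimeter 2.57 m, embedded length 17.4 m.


Result: 1518.18 kN

Derivation:
Using Qs = alpha * cu * perimeter * L
Qs = 0.97 * 35.0 * 2.57 * 17.4
Qs = 1518.18 kN


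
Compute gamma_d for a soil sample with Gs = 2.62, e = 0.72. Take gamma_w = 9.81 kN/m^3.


Result: 14.943 kN/m^3

Derivation:
Using gamma_d = Gs * gamma_w / (1 + e)
gamma_d = 2.62 * 9.81 / (1 + 0.72)
gamma_d = 2.62 * 9.81 / 1.72
gamma_d = 14.943 kN/m^3


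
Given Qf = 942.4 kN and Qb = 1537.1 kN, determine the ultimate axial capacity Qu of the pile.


Using Qu = Qf + Qb
Qu = 942.4 + 1537.1
Qu = 2479.5 kN


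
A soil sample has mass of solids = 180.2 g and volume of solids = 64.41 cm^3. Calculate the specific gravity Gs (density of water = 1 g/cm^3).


Result: 2.798

Derivation:
Using Gs = m_s / (V_s * rho_w)
Since rho_w = 1 g/cm^3:
Gs = 180.2 / 64.41
Gs = 2.798


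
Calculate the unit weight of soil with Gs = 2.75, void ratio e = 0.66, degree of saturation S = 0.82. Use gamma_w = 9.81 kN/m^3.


Using gamma = gamma_w * (Gs + S*e) / (1 + e)
Numerator: Gs + S*e = 2.75 + 0.82*0.66 = 3.2912
Denominator: 1 + e = 1 + 0.66 = 1.66
gamma = 9.81 * 3.2912 / 1.66
gamma = 19.45 kN/m^3


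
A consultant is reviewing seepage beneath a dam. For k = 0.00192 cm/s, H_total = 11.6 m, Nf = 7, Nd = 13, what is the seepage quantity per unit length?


Result: 0.0001199 m^3/s per m

Derivation:
Convert k to m/s for unit consistency with H:
k = 0.00192 cm/s = 0.00192 / 100 m/s = 1.92e-05 m/s
Using q = k * H * Nf / Nd
Nf / Nd = 7 / 13 = 0.5385
q = 1.92e-05 * 11.6 * 0.5385
q = 0.0001199 m^3/s per m


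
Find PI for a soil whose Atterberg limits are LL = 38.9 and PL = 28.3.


Using PI = LL - PL
PI = 38.9 - 28.3
PI = 10.6


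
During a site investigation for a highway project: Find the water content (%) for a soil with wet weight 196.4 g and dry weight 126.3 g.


Result: 55.5 %

Derivation:
Using w = (m_wet - m_dry) / m_dry * 100
m_wet - m_dry = 196.4 - 126.3 = 70.1 g
w = 70.1 / 126.3 * 100
w = 55.5 %


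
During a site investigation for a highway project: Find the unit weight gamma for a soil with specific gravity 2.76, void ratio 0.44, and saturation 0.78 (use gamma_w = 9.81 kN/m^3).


Result: 21.141 kN/m^3

Derivation:
Using gamma = gamma_w * (Gs + S*e) / (1 + e)
Numerator: Gs + S*e = 2.76 + 0.78*0.44 = 3.1032
Denominator: 1 + e = 1 + 0.44 = 1.44
gamma = 9.81 * 3.1032 / 1.44
gamma = 21.141 kN/m^3


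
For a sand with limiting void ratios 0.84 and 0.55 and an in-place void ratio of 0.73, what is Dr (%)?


Using Dr = (e_max - e) / (e_max - e_min) * 100
e_max - e = 0.84 - 0.73 = 0.11
e_max - e_min = 0.84 - 0.55 = 0.29
Dr = 0.11 / 0.29 * 100
Dr = 37.93 %


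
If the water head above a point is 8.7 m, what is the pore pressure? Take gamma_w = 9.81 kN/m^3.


Result: 85.35 kPa

Derivation:
Using u = gamma_w * h_w
u = 9.81 * 8.7
u = 85.35 kPa


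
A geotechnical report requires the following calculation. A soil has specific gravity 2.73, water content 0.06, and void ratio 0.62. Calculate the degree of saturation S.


Using S = Gs * w / e
S = 2.73 * 0.06 / 0.62
S = 0.2642


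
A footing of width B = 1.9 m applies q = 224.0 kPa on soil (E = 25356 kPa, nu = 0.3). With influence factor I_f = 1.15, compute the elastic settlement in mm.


Result: 17.565 mm

Derivation:
Using Se = q * B * (1 - nu^2) * I_f / E
1 - nu^2 = 1 - 0.3^2 = 0.91
Se = 224.0 * 1.9 * 0.91 * 1.15 / 25356
Se = 0.017565 m
Convert to mm: Se = 0.017565 * 1000 = 17.565 mm


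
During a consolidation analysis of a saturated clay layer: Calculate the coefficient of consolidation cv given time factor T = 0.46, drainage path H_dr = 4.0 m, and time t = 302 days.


Using cv = T * H_dr^2 / t
H_dr^2 = 4.0^2 = 16.0
cv = 0.46 * 16.0 / 302
cv = 0.02437 m^2/day


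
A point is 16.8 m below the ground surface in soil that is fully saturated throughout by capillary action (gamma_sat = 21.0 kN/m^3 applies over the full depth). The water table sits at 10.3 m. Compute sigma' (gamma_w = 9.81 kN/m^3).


Result: 289.04 kPa

Derivation:
Total stress = gamma_sat * depth
sigma = 21.0 * 16.8 = 352.8 kPa
Pore water pressure u = gamma_w * (depth - d_wt)
u = 9.81 * (16.8 - 10.3) = 63.765 kPa
Effective stress = sigma - u
sigma' = 352.8 - 63.765 = 289.04 kPa


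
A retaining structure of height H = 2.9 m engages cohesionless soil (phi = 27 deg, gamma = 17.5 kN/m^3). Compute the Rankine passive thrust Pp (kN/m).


Result: 195.96 kN/m

Derivation:
Compute passive earth pressure coefficient:
Kp = tan^2(45 + phi/2) = tan^2(58.5) = 2.66294
Compute passive force:
Pp = 0.5 * Kp * gamma * H^2
Pp = 0.5 * 2.66294 * 17.5 * 2.9^2
Pp = 195.96 kN/m


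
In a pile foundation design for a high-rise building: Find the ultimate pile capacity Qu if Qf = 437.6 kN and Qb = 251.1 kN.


Result: 688.7 kN

Derivation:
Using Qu = Qf + Qb
Qu = 437.6 + 251.1
Qu = 688.7 kN


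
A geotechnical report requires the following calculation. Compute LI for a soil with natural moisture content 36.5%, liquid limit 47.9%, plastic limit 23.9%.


First compute the plasticity index:
PI = LL - PL = 47.9 - 23.9 = 24.0
Then compute the liquidity index:
LI = (w - PL) / PI
LI = (36.5 - 23.9) / 24.0
LI = 0.525


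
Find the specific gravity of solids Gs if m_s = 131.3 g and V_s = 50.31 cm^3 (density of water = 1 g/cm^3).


Using Gs = m_s / (V_s * rho_w)
Since rho_w = 1 g/cm^3:
Gs = 131.3 / 50.31
Gs = 2.61


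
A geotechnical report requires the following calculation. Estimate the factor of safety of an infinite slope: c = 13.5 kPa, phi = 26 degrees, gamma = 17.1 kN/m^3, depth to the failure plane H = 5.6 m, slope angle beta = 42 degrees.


Using Fs = c / (gamma*H*sin(beta)*cos(beta)) + tan(phi)/tan(beta)
Cohesion contribution = 13.5 / (17.1*5.6*sin(42)*cos(42))
Cohesion contribution = 0.283508
Friction contribution = tan(26)/tan(42) = 0.541682
Fs = 0.283508 + 0.541682
Fs = 0.825


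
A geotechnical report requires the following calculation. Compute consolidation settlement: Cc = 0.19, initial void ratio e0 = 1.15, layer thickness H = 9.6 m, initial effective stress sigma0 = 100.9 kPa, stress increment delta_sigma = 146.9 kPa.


Result: 0.331 m

Derivation:
Using Sc = Cc * H / (1 + e0) * log10((sigma0 + delta_sigma) / sigma0)
Stress ratio = (100.9 + 146.9) / 100.9 = 2.4559
log10(2.4559) = 0.39021
Cc * H / (1 + e0) = 0.19 * 9.6 / (1 + 1.15) = 0.848372
Sc = 0.848372 * 0.39021
Sc = 0.331 m


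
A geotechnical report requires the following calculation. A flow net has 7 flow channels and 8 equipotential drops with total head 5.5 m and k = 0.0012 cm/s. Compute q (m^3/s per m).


Convert k to m/s for unit consistency with H:
k = 0.0012 cm/s = 0.0012 / 100 m/s = 1.2e-05 m/s
Using q = k * H * Nf / Nd
Nf / Nd = 7 / 8 = 0.875
q = 1.2e-05 * 5.5 * 0.875
q = 5.775e-05 m^3/s per m


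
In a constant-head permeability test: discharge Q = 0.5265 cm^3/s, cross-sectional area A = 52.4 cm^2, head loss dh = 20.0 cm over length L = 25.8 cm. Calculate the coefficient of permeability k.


Result: 0.012962 cm/s

Derivation:
Compute hydraulic gradient:
i = dh / L = 20.0 / 25.8 = 0.775194
Then apply Darcy's law:
k = Q / (A * i)
k = 0.5265 / (52.4 * 0.775194)
k = 0.5265 / 40.6202
k = 0.012962 cm/s


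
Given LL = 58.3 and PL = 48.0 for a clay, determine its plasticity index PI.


Using PI = LL - PL
PI = 58.3 - 48.0
PI = 10.3


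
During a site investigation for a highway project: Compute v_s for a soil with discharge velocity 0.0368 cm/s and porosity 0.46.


Using v_s = v_d / n
v_s = 0.0368 / 0.46
v_s = 0.08 cm/s


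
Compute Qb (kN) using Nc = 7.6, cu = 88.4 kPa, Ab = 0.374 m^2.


Using Qb = Nc * cu * Ab
Qb = 7.6 * 88.4 * 0.374
Qb = 251.27 kN


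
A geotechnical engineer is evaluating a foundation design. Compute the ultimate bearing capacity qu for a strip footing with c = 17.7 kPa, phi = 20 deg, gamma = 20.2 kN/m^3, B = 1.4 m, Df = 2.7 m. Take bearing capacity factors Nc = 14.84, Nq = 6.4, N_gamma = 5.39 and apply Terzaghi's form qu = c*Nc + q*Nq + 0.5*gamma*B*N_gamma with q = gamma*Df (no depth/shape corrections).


Compute qu = c*Nc + gamma*Df*Nq + 0.5*gamma*B*N_gamma
Term 1: 17.7 * 14.84 = 262.668
Term 2: 20.2 * 2.7 * 6.4 = 349.056
Term 3: 0.5 * 20.2 * 1.4 * 5.39 = 76.2146
qu = 262.668 + 349.056 + 76.2146
qu = 687.94 kPa


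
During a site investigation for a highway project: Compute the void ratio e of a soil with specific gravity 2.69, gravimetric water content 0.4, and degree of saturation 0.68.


Using the relation e = Gs * w / S
e = 2.69 * 0.4 / 0.68
e = 1.5824


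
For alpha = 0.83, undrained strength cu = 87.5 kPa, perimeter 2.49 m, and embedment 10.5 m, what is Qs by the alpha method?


Using Qs = alpha * cu * perimeter * L
Qs = 0.83 * 87.5 * 2.49 * 10.5
Qs = 1898.78 kN


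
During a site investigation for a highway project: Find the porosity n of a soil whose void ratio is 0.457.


Using the relation n = e / (1 + e)
n = 0.457 / (1 + 0.457)
n = 0.457 / 1.457
n = 0.3137


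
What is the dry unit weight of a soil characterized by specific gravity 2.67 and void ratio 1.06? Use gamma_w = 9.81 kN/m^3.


Result: 12.715 kN/m^3

Derivation:
Using gamma_d = Gs * gamma_w / (1 + e)
gamma_d = 2.67 * 9.81 / (1 + 1.06)
gamma_d = 2.67 * 9.81 / 2.06
gamma_d = 12.715 kN/m^3


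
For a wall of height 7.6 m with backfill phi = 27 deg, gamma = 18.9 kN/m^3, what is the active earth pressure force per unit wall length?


Result: 204.97 kN/m

Derivation:
Compute active earth pressure coefficient:
Ka = tan^2(45 - phi/2) = tan^2(31.5) = 0.375525
Compute active force:
Pa = 0.5 * Ka * gamma * H^2
Pa = 0.5 * 0.375525 * 18.9 * 7.6^2
Pa = 204.97 kN/m


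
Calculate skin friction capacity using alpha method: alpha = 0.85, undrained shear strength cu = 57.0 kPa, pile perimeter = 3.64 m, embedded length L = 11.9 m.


Using Qs = alpha * cu * perimeter * L
Qs = 0.85 * 57.0 * 3.64 * 11.9
Qs = 2098.66 kN


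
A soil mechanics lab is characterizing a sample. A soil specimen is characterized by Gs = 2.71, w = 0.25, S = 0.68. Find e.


Using the relation e = Gs * w / S
e = 2.71 * 0.25 / 0.68
e = 0.9963


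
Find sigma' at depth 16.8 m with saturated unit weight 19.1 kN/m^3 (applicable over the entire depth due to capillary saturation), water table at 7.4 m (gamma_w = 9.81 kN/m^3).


Total stress = gamma_sat * depth
sigma = 19.1 * 16.8 = 320.88 kPa
Pore water pressure u = gamma_w * (depth - d_wt)
u = 9.81 * (16.8 - 7.4) = 92.214 kPa
Effective stress = sigma - u
sigma' = 320.88 - 92.214 = 228.67 kPa


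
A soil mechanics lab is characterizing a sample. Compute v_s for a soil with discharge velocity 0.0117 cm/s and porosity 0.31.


Using v_s = v_d / n
v_s = 0.0117 / 0.31
v_s = 0.03774 cm/s


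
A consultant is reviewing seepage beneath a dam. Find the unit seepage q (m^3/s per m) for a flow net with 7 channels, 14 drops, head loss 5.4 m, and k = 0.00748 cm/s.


Convert k to m/s for unit consistency with H:
k = 0.00748 cm/s = 0.00748 / 100 m/s = 7.48e-05 m/s
Using q = k * H * Nf / Nd
Nf / Nd = 7 / 14 = 0.5
q = 7.48e-05 * 5.4 * 0.5
q = 0.000202 m^3/s per m


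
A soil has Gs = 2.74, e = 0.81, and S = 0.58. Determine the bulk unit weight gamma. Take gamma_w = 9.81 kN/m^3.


Using gamma = gamma_w * (Gs + S*e) / (1 + e)
Numerator: Gs + S*e = 2.74 + 0.58*0.81 = 3.2098
Denominator: 1 + e = 1 + 0.81 = 1.81
gamma = 9.81 * 3.2098 / 1.81
gamma = 17.397 kN/m^3


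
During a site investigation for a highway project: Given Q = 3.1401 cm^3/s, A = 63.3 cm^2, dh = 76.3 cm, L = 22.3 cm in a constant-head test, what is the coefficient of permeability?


Compute hydraulic gradient:
i = dh / L = 76.3 / 22.3 = 3.42152
Then apply Darcy's law:
k = Q / (A * i)
k = 3.1401 / (63.3 * 3.42152)
k = 3.1401 / 216.583
k = 0.014498 cm/s


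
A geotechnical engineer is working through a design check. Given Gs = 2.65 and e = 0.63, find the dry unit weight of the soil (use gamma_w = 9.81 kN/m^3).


Result: 15.949 kN/m^3

Derivation:
Using gamma_d = Gs * gamma_w / (1 + e)
gamma_d = 2.65 * 9.81 / (1 + 0.63)
gamma_d = 2.65 * 9.81 / 1.63
gamma_d = 15.949 kN/m^3


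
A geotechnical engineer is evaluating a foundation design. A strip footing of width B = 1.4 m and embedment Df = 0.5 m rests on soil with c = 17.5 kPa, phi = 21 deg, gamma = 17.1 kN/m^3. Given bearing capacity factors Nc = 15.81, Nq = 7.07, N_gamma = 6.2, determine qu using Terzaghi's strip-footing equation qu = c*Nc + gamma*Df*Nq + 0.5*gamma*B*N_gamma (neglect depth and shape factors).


Compute qu = c*Nc + gamma*Df*Nq + 0.5*gamma*B*N_gamma
Term 1: 17.5 * 15.81 = 276.675
Term 2: 17.1 * 0.5 * 7.07 = 60.4485
Term 3: 0.5 * 17.1 * 1.4 * 6.2 = 74.214
qu = 276.675 + 60.4485 + 74.214
qu = 411.34 kPa


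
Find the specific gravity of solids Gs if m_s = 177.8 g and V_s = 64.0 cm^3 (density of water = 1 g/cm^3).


Using Gs = m_s / (V_s * rho_w)
Since rho_w = 1 g/cm^3:
Gs = 177.8 / 64.0
Gs = 2.778


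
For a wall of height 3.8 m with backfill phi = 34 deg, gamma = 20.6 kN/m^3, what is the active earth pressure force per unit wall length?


Compute active earth pressure coefficient:
Ka = tan^2(45 - phi/2) = tan^2(28.0) = 0.282715
Compute active force:
Pa = 0.5 * Ka * gamma * H^2
Pa = 0.5 * 0.282715 * 20.6 * 3.8^2
Pa = 42.05 kN/m


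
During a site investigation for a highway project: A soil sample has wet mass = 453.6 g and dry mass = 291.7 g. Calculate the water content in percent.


Result: 55.5 %

Derivation:
Using w = (m_wet - m_dry) / m_dry * 100
m_wet - m_dry = 453.6 - 291.7 = 161.9 g
w = 161.9 / 291.7 * 100
w = 55.5 %


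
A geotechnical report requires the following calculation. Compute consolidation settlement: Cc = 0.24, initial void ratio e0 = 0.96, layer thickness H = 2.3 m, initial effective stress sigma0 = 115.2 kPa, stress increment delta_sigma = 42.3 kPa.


Using Sc = Cc * H / (1 + e0) * log10((sigma0 + delta_sigma) / sigma0)
Stress ratio = (115.2 + 42.3) / 115.2 = 1.36719
log10(1.36719) = 0.135828
Cc * H / (1 + e0) = 0.24 * 2.3 / (1 + 0.96) = 0.281633
Sc = 0.281633 * 0.135828
Sc = 0.0383 m


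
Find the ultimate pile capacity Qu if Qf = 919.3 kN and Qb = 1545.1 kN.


Using Qu = Qf + Qb
Qu = 919.3 + 1545.1
Qu = 2464.4 kN


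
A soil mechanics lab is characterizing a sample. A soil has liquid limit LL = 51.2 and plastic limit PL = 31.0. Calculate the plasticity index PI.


Result: 20.2

Derivation:
Using PI = LL - PL
PI = 51.2 - 31.0
PI = 20.2


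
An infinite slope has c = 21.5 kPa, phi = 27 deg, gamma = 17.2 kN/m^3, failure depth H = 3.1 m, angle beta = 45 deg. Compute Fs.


Using Fs = c / (gamma*H*sin(beta)*cos(beta)) + tan(phi)/tan(beta)
Cohesion contribution = 21.5 / (17.2*3.1*sin(45)*cos(45))
Cohesion contribution = 0.806452
Friction contribution = tan(27)/tan(45) = 0.509525
Fs = 0.806452 + 0.509525
Fs = 1.316


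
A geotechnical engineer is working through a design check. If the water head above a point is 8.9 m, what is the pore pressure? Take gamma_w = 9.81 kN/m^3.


Using u = gamma_w * h_w
u = 9.81 * 8.9
u = 87.31 kPa


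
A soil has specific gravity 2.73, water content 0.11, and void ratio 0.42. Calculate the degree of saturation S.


Using S = Gs * w / e
S = 2.73 * 0.11 / 0.42
S = 0.715


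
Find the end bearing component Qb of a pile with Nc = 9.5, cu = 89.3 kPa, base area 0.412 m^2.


Result: 349.52 kN

Derivation:
Using Qb = Nc * cu * Ab
Qb = 9.5 * 89.3 * 0.412
Qb = 349.52 kN


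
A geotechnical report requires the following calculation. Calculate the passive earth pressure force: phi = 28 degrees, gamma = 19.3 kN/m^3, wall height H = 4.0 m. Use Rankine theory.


Compute passive earth pressure coefficient:
Kp = tan^2(45 + phi/2) = tan^2(59.0) = 2.769826
Compute passive force:
Pp = 0.5 * Kp * gamma * H^2
Pp = 0.5 * 2.769826 * 19.3 * 4.0^2
Pp = 427.66 kN/m


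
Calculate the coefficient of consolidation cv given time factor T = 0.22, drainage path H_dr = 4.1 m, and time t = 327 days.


Using cv = T * H_dr^2 / t
H_dr^2 = 4.1^2 = 16.81
cv = 0.22 * 16.81 / 327
cv = 0.01131 m^2/day


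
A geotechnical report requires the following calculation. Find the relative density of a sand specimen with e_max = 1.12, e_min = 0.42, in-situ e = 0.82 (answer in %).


Using Dr = (e_max - e) / (e_max - e_min) * 100
e_max - e = 1.12 - 0.82 = 0.3
e_max - e_min = 1.12 - 0.42 = 0.7
Dr = 0.3 / 0.7 * 100
Dr = 42.86 %


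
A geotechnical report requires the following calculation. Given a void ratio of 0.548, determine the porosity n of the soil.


Result: 0.354

Derivation:
Using the relation n = e / (1 + e)
n = 0.548 / (1 + 0.548)
n = 0.548 / 1.548
n = 0.354


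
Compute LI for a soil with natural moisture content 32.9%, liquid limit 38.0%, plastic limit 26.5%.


First compute the plasticity index:
PI = LL - PL = 38.0 - 26.5 = 11.5
Then compute the liquidity index:
LI = (w - PL) / PI
LI = (32.9 - 26.5) / 11.5
LI = 0.557


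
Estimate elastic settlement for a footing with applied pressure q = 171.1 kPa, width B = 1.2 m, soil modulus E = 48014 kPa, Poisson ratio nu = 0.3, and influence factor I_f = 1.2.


Using Se = q * B * (1 - nu^2) * I_f / E
1 - nu^2 = 1 - 0.3^2 = 0.91
Se = 171.1 * 1.2 * 0.91 * 1.2 / 48014
Se = 0.004670 m
Convert to mm: Se = 0.004670 * 1000 = 4.67 mm


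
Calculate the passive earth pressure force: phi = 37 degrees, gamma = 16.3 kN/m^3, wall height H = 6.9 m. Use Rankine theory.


Compute passive earth pressure coefficient:
Kp = tan^2(45 + phi/2) = tan^2(63.5) = 4.022791
Compute passive force:
Pp = 0.5 * Kp * gamma * H^2
Pp = 0.5 * 4.022791 * 16.3 * 6.9^2
Pp = 1560.93 kN/m


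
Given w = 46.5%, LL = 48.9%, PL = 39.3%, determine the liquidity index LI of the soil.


First compute the plasticity index:
PI = LL - PL = 48.9 - 39.3 = 9.6
Then compute the liquidity index:
LI = (w - PL) / PI
LI = (46.5 - 39.3) / 9.6
LI = 0.75


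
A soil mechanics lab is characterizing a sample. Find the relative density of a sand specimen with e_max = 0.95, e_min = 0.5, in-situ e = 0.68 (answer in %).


Result: 60.0 %

Derivation:
Using Dr = (e_max - e) / (e_max - e_min) * 100
e_max - e = 0.95 - 0.68 = 0.27
e_max - e_min = 0.95 - 0.5 = 0.45
Dr = 0.27 / 0.45 * 100
Dr = 60.0 %


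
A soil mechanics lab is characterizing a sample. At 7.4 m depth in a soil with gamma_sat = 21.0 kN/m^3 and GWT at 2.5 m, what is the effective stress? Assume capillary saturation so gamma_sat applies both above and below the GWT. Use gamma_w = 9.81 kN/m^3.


Total stress = gamma_sat * depth
sigma = 21.0 * 7.4 = 155.4 kPa
Pore water pressure u = gamma_w * (depth - d_wt)
u = 9.81 * (7.4 - 2.5) = 48.069 kPa
Effective stress = sigma - u
sigma' = 155.4 - 48.069 = 107.33 kPa


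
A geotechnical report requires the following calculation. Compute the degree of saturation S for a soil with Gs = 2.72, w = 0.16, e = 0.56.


Result: 0.7771

Derivation:
Using S = Gs * w / e
S = 2.72 * 0.16 / 0.56
S = 0.7771


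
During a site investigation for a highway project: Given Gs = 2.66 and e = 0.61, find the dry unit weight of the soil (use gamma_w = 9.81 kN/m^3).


Result: 16.208 kN/m^3

Derivation:
Using gamma_d = Gs * gamma_w / (1 + e)
gamma_d = 2.66 * 9.81 / (1 + 0.61)
gamma_d = 2.66 * 9.81 / 1.61
gamma_d = 16.208 kN/m^3


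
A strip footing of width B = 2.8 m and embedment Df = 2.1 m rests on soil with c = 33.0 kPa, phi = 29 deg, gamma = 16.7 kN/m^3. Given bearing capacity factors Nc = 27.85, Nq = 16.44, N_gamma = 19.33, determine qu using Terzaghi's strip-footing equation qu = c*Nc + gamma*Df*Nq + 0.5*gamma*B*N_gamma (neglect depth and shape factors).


Result: 1947.54 kPa

Derivation:
Compute qu = c*Nc + gamma*Df*Nq + 0.5*gamma*B*N_gamma
Term 1: 33.0 * 27.85 = 919.05
Term 2: 16.7 * 2.1 * 16.44 = 576.5508
Term 3: 0.5 * 16.7 * 2.8 * 19.33 = 451.9354
qu = 919.05 + 576.5508 + 451.9354
qu = 1947.54 kPa


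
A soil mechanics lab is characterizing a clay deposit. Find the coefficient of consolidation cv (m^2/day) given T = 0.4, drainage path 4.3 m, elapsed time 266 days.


Result: 0.0278 m^2/day

Derivation:
Using cv = T * H_dr^2 / t
H_dr^2 = 4.3^2 = 18.49
cv = 0.4 * 18.49 / 266
cv = 0.0278 m^2/day


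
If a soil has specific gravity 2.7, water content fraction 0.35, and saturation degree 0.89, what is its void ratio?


Using the relation e = Gs * w / S
e = 2.7 * 0.35 / 0.89
e = 1.0618


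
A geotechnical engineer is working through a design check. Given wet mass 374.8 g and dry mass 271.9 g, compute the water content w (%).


Using w = (m_wet - m_dry) / m_dry * 100
m_wet - m_dry = 374.8 - 271.9 = 102.9 g
w = 102.9 / 271.9 * 100
w = 37.84 %


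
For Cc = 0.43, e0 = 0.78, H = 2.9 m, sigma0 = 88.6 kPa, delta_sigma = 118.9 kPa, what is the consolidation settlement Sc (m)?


Using Sc = Cc * H / (1 + e0) * log10((sigma0 + delta_sigma) / sigma0)
Stress ratio = (88.6 + 118.9) / 88.6 = 2.34199
log10(2.34199) = 0.369584
Cc * H / (1 + e0) = 0.43 * 2.9 / (1 + 0.78) = 0.700562
Sc = 0.700562 * 0.369584
Sc = 0.2589 m


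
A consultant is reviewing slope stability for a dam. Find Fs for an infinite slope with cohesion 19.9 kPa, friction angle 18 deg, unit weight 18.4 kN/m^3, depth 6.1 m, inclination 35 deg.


Result: 0.841

Derivation:
Using Fs = c / (gamma*H*sin(beta)*cos(beta)) + tan(phi)/tan(beta)
Cohesion contribution = 19.9 / (18.4*6.1*sin(35)*cos(35))
Cohesion contribution = 0.377355
Friction contribution = tan(18)/tan(35) = 0.464033
Fs = 0.377355 + 0.464033
Fs = 0.841


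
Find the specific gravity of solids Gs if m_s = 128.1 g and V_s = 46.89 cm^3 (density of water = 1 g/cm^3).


Using Gs = m_s / (V_s * rho_w)
Since rho_w = 1 g/cm^3:
Gs = 128.1 / 46.89
Gs = 2.732


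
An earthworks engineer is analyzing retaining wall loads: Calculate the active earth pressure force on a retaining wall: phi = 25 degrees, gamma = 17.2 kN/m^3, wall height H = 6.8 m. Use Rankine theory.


Compute active earth pressure coefficient:
Ka = tan^2(45 - phi/2) = tan^2(32.5) = 0.405859
Compute active force:
Pa = 0.5 * Ka * gamma * H^2
Pa = 0.5 * 0.405859 * 17.2 * 6.8^2
Pa = 161.4 kN/m


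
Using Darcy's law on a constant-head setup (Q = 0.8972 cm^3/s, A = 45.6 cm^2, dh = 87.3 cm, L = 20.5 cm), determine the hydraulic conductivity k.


Compute hydraulic gradient:
i = dh / L = 87.3 / 20.5 = 4.25854
Then apply Darcy's law:
k = Q / (A * i)
k = 0.8972 / (45.6 * 4.25854)
k = 0.8972 / 194.189
k = 0.00462 cm/s


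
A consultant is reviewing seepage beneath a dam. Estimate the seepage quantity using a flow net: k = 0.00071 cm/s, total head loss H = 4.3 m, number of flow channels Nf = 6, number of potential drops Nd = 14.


Convert k to m/s for unit consistency with H:
k = 0.00071 cm/s = 0.00071 / 100 m/s = 7.1e-06 m/s
Using q = k * H * Nf / Nd
Nf / Nd = 6 / 14 = 0.4286
q = 7.1e-06 * 4.3 * 0.4286
q = 1.308e-05 m^3/s per m


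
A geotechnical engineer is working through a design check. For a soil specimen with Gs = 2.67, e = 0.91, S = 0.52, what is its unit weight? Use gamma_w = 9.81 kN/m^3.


Using gamma = gamma_w * (Gs + S*e) / (1 + e)
Numerator: Gs + S*e = 2.67 + 0.52*0.91 = 3.1432
Denominator: 1 + e = 1 + 0.91 = 1.91
gamma = 9.81 * 3.1432 / 1.91
gamma = 16.144 kN/m^3


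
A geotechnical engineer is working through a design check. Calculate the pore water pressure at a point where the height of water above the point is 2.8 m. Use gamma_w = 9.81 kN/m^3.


Using u = gamma_w * h_w
u = 9.81 * 2.8
u = 27.47 kPa


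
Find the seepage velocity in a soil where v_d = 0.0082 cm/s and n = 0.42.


Using v_s = v_d / n
v_s = 0.0082 / 0.42
v_s = 0.01952 cm/s


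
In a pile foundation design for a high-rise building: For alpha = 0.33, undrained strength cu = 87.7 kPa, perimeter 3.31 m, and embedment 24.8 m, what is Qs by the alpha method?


Using Qs = alpha * cu * perimeter * L
Qs = 0.33 * 87.7 * 3.31 * 24.8
Qs = 2375.71 kN


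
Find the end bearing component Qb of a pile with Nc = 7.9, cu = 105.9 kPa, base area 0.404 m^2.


Result: 337.99 kN

Derivation:
Using Qb = Nc * cu * Ab
Qb = 7.9 * 105.9 * 0.404
Qb = 337.99 kN


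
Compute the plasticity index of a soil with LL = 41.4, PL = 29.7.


Using PI = LL - PL
PI = 41.4 - 29.7
PI = 11.7


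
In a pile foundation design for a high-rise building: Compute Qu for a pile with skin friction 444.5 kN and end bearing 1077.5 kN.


Using Qu = Qf + Qb
Qu = 444.5 + 1077.5
Qu = 1522.0 kN


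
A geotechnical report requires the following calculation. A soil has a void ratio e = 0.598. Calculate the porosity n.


Using the relation n = e / (1 + e)
n = 0.598 / (1 + 0.598)
n = 0.598 / 1.598
n = 0.3742


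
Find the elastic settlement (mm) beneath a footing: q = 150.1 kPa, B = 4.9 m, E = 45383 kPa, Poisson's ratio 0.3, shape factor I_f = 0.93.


Using Se = q * B * (1 - nu^2) * I_f / E
1 - nu^2 = 1 - 0.3^2 = 0.91
Se = 150.1 * 4.9 * 0.91 * 0.93 / 45383
Se = 0.013715 m
Convert to mm: Se = 0.013715 * 1000 = 13.715 mm


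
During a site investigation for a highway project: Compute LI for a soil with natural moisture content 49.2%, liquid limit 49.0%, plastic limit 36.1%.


Result: 1.016

Derivation:
First compute the plasticity index:
PI = LL - PL = 49.0 - 36.1 = 12.9
Then compute the liquidity index:
LI = (w - PL) / PI
LI = (49.2 - 36.1) / 12.9
LI = 1.016


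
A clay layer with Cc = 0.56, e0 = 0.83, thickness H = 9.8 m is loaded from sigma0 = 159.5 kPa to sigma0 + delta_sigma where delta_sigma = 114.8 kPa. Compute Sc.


Using Sc = Cc * H / (1 + e0) * log10((sigma0 + delta_sigma) / sigma0)
Stress ratio = (159.5 + 114.8) / 159.5 = 1.71975
log10(1.71975) = 0.235465
Cc * H / (1 + e0) = 0.56 * 9.8 / (1 + 0.83) = 2.99891
Sc = 2.99891 * 0.235465
Sc = 0.7061 m


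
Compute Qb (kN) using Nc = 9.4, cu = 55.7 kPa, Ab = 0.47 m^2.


Result: 246.08 kN

Derivation:
Using Qb = Nc * cu * Ab
Qb = 9.4 * 55.7 * 0.47
Qb = 246.08 kN


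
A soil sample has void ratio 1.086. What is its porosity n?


Result: 0.5206

Derivation:
Using the relation n = e / (1 + e)
n = 1.086 / (1 + 1.086)
n = 1.086 / 2.086
n = 0.5206


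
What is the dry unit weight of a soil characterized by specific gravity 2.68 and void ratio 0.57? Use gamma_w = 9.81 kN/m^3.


Result: 16.746 kN/m^3

Derivation:
Using gamma_d = Gs * gamma_w / (1 + e)
gamma_d = 2.68 * 9.81 / (1 + 0.57)
gamma_d = 2.68 * 9.81 / 1.57
gamma_d = 16.746 kN/m^3


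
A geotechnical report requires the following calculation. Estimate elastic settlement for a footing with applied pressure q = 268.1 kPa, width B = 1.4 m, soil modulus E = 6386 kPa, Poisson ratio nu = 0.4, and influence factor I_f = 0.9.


Result: 44.434 mm

Derivation:
Using Se = q * B * (1 - nu^2) * I_f / E
1 - nu^2 = 1 - 0.4^2 = 0.84
Se = 268.1 * 1.4 * 0.84 * 0.9 / 6386
Se = 0.044434 m
Convert to mm: Se = 0.044434 * 1000 = 44.434 mm


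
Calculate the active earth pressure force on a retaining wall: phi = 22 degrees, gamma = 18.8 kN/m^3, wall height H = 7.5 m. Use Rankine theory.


Compute active earth pressure coefficient:
Ka = tan^2(45 - phi/2) = tan^2(34.0) = 0.454962
Compute active force:
Pa = 0.5 * Ka * gamma * H^2
Pa = 0.5 * 0.454962 * 18.8 * 7.5^2
Pa = 240.56 kN/m


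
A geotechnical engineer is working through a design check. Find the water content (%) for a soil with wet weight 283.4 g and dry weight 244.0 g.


Using w = (m_wet - m_dry) / m_dry * 100
m_wet - m_dry = 283.4 - 244.0 = 39.4 g
w = 39.4 / 244.0 * 100
w = 16.15 %


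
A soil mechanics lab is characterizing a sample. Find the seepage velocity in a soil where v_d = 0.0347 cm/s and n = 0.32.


Using v_s = v_d / n
v_s = 0.0347 / 0.32
v_s = 0.10844 cm/s


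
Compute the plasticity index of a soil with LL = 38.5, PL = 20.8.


Result: 17.7

Derivation:
Using PI = LL - PL
PI = 38.5 - 20.8
PI = 17.7


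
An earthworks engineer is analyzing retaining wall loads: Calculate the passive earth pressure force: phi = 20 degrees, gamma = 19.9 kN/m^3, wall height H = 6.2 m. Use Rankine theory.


Compute passive earth pressure coefficient:
Kp = tan^2(45 + phi/2) = tan^2(55.0) = 2.039607
Compute passive force:
Pp = 0.5 * Kp * gamma * H^2
Pp = 0.5 * 2.039607 * 19.9 * 6.2^2
Pp = 780.1 kN/m


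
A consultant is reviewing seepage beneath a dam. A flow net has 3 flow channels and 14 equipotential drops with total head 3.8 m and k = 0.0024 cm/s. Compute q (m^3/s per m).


Convert k to m/s for unit consistency with H:
k = 0.0024 cm/s = 0.0024 / 100 m/s = 2.4e-05 m/s
Using q = k * H * Nf / Nd
Nf / Nd = 3 / 14 = 0.2143
q = 2.4e-05 * 3.8 * 0.2143
q = 1.954e-05 m^3/s per m


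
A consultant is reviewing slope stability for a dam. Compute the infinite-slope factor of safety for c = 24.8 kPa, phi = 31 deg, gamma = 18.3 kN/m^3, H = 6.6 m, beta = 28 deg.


Using Fs = c / (gamma*H*sin(beta)*cos(beta)) + tan(phi)/tan(beta)
Cohesion contribution = 24.8 / (18.3*6.6*sin(28)*cos(28))
Cohesion contribution = 0.49535
Friction contribution = tan(31)/tan(28) = 1.13005
Fs = 0.49535 + 1.13005
Fs = 1.625
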